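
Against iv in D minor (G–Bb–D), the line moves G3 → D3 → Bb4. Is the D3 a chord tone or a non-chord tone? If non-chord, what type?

G minor triad contains G, Bb, D; D is the fifth, so it is a chord tone.

Chord tone (the fifth of G minor triad).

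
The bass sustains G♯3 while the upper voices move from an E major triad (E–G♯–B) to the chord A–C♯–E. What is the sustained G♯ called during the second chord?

The harmony at that moment is A major triad (A, C♯, E); G♯3 is not a chord tone.
It is held over (the same pitch as the preceding G♯3) and then sustained as the same pitch into the next harmony.
Sustained through a change of harmony — a pedal tone.

Pedal tone (pedal point).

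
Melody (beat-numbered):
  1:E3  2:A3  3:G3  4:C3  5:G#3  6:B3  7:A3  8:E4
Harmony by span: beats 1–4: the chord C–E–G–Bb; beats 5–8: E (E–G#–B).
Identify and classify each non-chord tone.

The harmony at that moment is C dominant seventh chord (C, E, G, Bb); A3 is not a chord tone.
It is approached by leap up from E3 and left by step down to G3.
Leap in, step out — an appoggiatura.
The harmony at that moment is E major triad (E, G#, B); A3 is not a chord tone.
It is approached by step down from B3 and left by leap up to E4.
Step in, leap out — an escape tone.

A3 (beat 2) — appoggiatura; A3 (beat 7) — escape tone.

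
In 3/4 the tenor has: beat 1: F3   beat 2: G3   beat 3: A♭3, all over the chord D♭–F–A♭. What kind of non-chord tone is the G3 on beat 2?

The harmony at that moment is D♭ major triad (D♭, F, A♭); G3 is not a chord tone.
It is approached by step up from F3 and left by step up to A♭3.
Step in, step out in the same direction — a passing tone.

Passing tone.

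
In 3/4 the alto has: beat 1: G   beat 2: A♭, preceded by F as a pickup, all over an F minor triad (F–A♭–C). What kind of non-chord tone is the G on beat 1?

The harmony at that moment is F minor triad (F, A♭, C); G is not a chord tone.
It is approached by step up from F and left by step up to A♭.
Step in, step out in the same direction — a passing tone.

Passing tone.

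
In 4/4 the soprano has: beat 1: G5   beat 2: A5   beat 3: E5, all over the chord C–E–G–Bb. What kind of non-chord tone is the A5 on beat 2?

Escape tone.

The harmony at that moment is C dominant seventh chord (C, E, G, Bb); A5 is not a chord tone.
It is approached by step up from G5 and left by leap down to E5.
Step in, leap out, on a weak beat — an escape tone.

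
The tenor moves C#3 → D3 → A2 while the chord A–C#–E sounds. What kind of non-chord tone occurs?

The harmony at that moment is A major triad (A, C#, E); D3 is not a chord tone.
It is approached by step up from C#3 and left by leap down to A2.
Step in, leap out — an escape tone.

D3 is an escape tone.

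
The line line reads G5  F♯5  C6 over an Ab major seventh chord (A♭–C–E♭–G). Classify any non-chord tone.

The harmony at that moment is A♭ major seventh chord (A♭, C, E♭, G); F♯5 is not a chord tone.
It is approached by step down from G5 and left by leap up to C6.
Step in, leap out — an escape tone.

F♯5 is an escape tone.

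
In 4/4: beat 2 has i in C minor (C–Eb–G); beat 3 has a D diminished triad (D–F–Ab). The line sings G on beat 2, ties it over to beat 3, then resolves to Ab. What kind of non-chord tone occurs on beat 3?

The harmony at that moment is D diminished triad (D, F, Ab); G is not a chord tone.
It is held over (the same pitch as the preceding G) and left by step up to Ab.
Held over from the previous chord and resolving up by step — a retardation.

Retardation.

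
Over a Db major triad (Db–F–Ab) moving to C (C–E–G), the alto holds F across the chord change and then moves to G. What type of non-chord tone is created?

F is a retardation.

The harmony at that moment is C major triad (C, E, G); F is not a chord tone.
It is held over (the same pitch as the preceding F) and left by step up to G.
Held over from the previous chord and resolving up by step — a retardation.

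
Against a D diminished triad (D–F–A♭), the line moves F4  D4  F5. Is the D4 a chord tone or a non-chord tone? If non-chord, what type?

Chord tone (the root of D diminished triad).

D diminished triad contains D, F, A♭; D is the root, so it is a chord tone.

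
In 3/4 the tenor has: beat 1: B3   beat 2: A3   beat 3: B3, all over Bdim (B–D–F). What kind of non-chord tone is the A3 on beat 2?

Lower neighbor tone.

The harmony at that moment is B diminished triad (B, D, F); A3 is not a chord tone.
It is approached by step down from B3 and left by step up to B3.
Step away and step back to the same note — a neighbor tone (lower neighbor).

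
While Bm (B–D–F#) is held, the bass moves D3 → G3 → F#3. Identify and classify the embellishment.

G3 is an appoggiatura.

The harmony at that moment is B minor triad (B, D, F#); G3 is not a chord tone.
It is approached by leap up from D3 and left by step down to F#3.
Leap in, step out — an appoggiatura.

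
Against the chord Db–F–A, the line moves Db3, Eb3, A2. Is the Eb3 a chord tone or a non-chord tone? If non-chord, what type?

The harmony at that moment is Db augmented triad (Db, F, A); Eb3 is not a chord tone.
It is approached by step up from Db3 and left by leap down to A2.
Step in, leap out — an escape tone.

Non-chord tone — an escape tone.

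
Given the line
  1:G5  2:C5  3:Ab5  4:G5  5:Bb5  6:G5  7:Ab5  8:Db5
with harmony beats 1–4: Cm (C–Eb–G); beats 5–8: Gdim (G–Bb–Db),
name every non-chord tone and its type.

The harmony at that moment is C minor triad (C, Eb, G); Ab5 is not a chord tone.
It is approached by leap up from C5 and left by step down to G5.
Leap in, step out — an appoggiatura.
The harmony at that moment is G diminished triad (G, Bb, Db); Ab5 is not a chord tone.
It is approached by step up from G5 and left by leap down to Db5.
Step in, leap out — an escape tone.

Ab5 (beat 3) — appoggiatura; Ab5 (beat 7) — escape tone.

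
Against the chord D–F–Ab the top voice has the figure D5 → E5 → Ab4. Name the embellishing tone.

E5 is an escape tone.

The harmony at that moment is D diminished triad (D, F, Ab); E5 is not a chord tone.
It is approached by step up from D5 and left by leap down to Ab4.
Step in, leap out — an escape tone.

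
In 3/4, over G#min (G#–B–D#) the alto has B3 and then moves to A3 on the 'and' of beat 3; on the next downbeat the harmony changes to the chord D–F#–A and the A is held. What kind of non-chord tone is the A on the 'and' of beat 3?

The harmony at that moment is G# minor triad (G#, B, D#); A3 is not a chord tone.
It is approached by step down from B3 and then sustained as the same pitch into the next harmony.
Arriving early and becoming a chord tone when the harmony changes — an anticipation.

Anticipation.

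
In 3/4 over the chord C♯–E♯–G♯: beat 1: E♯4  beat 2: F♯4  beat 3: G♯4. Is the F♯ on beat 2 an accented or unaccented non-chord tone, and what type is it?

The harmony at that moment is C♯ major triad (C♯, E♯, G♯); F♯4 is not a chord tone.
It is approached by step up from E♯4 and left by step up to G♯4.
Step in, step out in the same direction — a passing tone.
It falls on a weak beat, so it is unaccented.

Unaccented passing tone.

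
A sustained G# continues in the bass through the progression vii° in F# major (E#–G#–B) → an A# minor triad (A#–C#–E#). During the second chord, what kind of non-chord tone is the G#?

The harmony at that moment is A# minor triad (A#, C#, E#); G# is not a chord tone.
It is held over (the same pitch as the preceding G#) and then sustained as the same pitch into the next harmony.
Sustained through a change of harmony — a pedal tone.

Pedal tone (pedal point).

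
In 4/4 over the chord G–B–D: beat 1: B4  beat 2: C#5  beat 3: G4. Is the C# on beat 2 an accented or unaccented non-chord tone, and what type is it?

Unaccented escape tone.

The harmony at that moment is G major triad (G, B, D); C#5 is not a chord tone.
It is approached by step up from B4 and left by leap down to G4.
Step in, leap out — an escape tone.
It falls on a weak beat, so it is unaccented.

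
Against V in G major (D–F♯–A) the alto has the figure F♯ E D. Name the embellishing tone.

E is a passing tone.

The harmony at that moment is D major triad (D, F♯, A); E is not a chord tone.
It is approached by step down from F♯ and left by step down to D.
Step in, step out in the same direction — a passing tone.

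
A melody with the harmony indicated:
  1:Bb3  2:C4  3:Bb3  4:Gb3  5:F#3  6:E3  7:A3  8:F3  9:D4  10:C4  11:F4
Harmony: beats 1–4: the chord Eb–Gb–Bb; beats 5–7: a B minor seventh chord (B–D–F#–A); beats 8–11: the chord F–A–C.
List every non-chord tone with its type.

C4 (beat 2) — neighbor tone; E3 (beat 6) — escape tone; D4 (beat 9) — appoggiatura.

The harmony at that moment is Eb minor triad (Eb, Gb, Bb); C4 is not a chord tone.
It is approached by step up from Bb3 and left by step down to Bb3.
Step away and step back to the same note — a neighbor tone (upper neighbor).
The harmony at that moment is B minor seventh chord (B, D, F#, A); E3 is not a chord tone.
It is approached by step down from F#3 and left by leap up to A3.
Step in, leap out — an escape tone.
The harmony at that moment is F major triad (F, A, C); D4 is not a chord tone.
It is approached by leap up from F3 and left by step down to C4.
Leap in, step out — an appoggiatura.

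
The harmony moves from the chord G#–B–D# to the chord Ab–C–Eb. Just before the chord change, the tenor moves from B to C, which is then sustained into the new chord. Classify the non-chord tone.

C is an anticipation.

The harmony at that moment is G# minor triad (G#, B, D#); C is not a chord tone.
It is approached by step up from B and then sustained as the same pitch into the next harmony.
Arriving early and becoming a chord tone when the harmony changes — an anticipation.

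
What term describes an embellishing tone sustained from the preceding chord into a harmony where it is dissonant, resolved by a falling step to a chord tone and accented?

Approach: by preparation — the pitch is first a chord tone, then held (tied or repeated) while the harmony changes under it. Departure: down by step. Metric position: strong.
A prepared dissonance that resolves downward by step — a suspension. (The same figure resolving upward would be a retardation.)

Suspension.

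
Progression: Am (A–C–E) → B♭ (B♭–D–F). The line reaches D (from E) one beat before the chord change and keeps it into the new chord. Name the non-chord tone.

The harmony at that moment is A minor triad (A, C, E); D is not a chord tone.
It is approached by step down from E and then sustained as the same pitch into the next harmony.
Arriving early and becoming a chord tone when the harmony changes — an anticipation.

D is an anticipation.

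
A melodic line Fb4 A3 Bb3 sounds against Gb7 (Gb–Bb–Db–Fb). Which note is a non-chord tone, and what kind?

A3 is an appoggiatura.

The harmony at that moment is Gb dominant seventh chord (Gb, Bb, Db, Fb); A3 is not a chord tone.
It is approached by leap down from Fb4 and left by step up to Bb3.
Leap in, step out — an appoggiatura.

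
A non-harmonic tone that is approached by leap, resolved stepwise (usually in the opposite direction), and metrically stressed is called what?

Approach: by leap. Departure: by step. Metric position: strong.
Leap in, step out, in a metrically strong position — an appoggiatura. (It is the mirror image of the escape tone, which steps in and leaps out from a weak position.)

Appoggiatura.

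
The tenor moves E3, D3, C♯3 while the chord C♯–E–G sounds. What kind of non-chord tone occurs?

The harmony at that moment is C♯ diminished triad (C♯, E, G); D3 is not a chord tone.
It is approached by step down from E3 and left by step down to C♯3.
Step in, step out in the same direction — a passing tone.

D3 is a passing tone.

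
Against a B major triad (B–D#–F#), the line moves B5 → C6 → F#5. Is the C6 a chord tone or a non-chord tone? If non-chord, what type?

Non-chord tone — an escape tone.

The harmony at that moment is B major triad (B, D#, F#); C6 is not a chord tone.
It is approached by step up from B5 and left by leap down to F#5.
Step in, leap out — an escape tone.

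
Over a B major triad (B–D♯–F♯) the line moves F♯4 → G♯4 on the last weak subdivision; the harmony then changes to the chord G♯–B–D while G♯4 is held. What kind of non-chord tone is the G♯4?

The harmony at that moment is B major triad (B, D♯, F♯); G♯4 is not a chord tone.
It is approached by step up from F♯4 and then sustained as the same pitch into the next harmony.
Arriving early and becoming a chord tone when the harmony changes — an anticipation.

G♯4 is an anticipation.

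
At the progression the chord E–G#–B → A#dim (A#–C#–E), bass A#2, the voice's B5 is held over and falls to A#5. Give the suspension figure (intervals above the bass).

At the second chord the bass is A#2. The suspended B5 lies a ninth above the bass; after resolving down by step to A#5, the interval above the bass becomes an octave.
Suspension figures are named by those two intervals: 9–8.

9–8 suspension.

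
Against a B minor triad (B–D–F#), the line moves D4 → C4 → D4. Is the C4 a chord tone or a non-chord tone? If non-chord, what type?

The harmony at that moment is B minor triad (B, D, F#); C4 is not a chord tone.
It is approached by step down from D4 and left by step up to D4.
Step away and step back to the same note — a neighbor tone (lower neighbor).

Non-chord tone — a neighbor tone.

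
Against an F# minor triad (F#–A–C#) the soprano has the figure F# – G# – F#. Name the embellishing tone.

G# is a neighbor tone.

The harmony at that moment is F# minor triad (F#, A, C#); G# is not a chord tone.
It is approached by step up from F# and left by step down to F#.
Step away and step back to the same note — a neighbor tone (upper neighbor).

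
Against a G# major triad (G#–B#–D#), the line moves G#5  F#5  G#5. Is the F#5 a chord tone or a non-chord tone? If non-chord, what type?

The harmony at that moment is G# major triad (G#, B#, D#); F#5 is not a chord tone.
It is approached by step down from G#5 and left by step up to G#5.
Step away and step back to the same note — a neighbor tone (lower neighbor).

Non-chord tone — a neighbor tone.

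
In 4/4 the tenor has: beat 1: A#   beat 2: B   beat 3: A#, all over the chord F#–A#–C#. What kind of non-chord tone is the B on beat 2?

The harmony at that moment is F# major triad (F#, A#, C#); B is not a chord tone.
It is approached by step up from A# and left by step down to A#.
Step away and step back to the same note — a neighbor tone (upper neighbor).

Upper neighbor tone.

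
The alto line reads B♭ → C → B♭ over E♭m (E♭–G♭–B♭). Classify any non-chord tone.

The harmony at that moment is E♭ minor triad (E♭, G♭, B♭); C is not a chord tone.
It is approached by step up from B♭ and left by step down to B♭.
Step away and step back to the same note — a neighbor tone (upper neighbor).

C is a neighbor tone.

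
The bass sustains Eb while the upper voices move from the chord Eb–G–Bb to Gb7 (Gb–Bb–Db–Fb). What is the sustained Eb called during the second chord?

Pedal tone (pedal point).

The harmony at that moment is Gb dominant seventh chord (Gb, Bb, Db, Fb); Eb is not a chord tone.
It is held over (the same pitch as the preceding Eb) and then sustained as the same pitch into the next harmony.
Sustained through a change of harmony — a pedal tone.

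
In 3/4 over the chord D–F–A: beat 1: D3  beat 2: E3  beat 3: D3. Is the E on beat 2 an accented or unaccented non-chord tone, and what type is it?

The harmony at that moment is D minor triad (D, F, A); E3 is not a chord tone.
It is approached by step up from D3 and left by step down to D3.
Step away and step back to the same note — a neighbor tone (upper neighbor).
It falls on a weak beat, so it is unaccented.

Unaccented neighbor tone.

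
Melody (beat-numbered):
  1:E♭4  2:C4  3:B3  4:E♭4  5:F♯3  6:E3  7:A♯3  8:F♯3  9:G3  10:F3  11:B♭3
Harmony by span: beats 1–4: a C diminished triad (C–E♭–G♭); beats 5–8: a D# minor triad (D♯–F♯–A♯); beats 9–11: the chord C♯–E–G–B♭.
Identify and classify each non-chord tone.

The harmony at that moment is C diminished triad (C, E♭, G♭); B3 is not a chord tone.
It is approached by step down from C4 and left by leap up to E♭4.
Step in, leap out — an escape tone.
The harmony at that moment is D♯ minor triad (D♯, F♯, A♯); E3 is not a chord tone.
It is approached by step down from F♯3 and left by leap up to A♯3.
Step in, leap out — an escape tone.
The harmony at that moment is C♯ diminished seventh chord (C♯, E, G, B♭); F3 is not a chord tone.
It is approached by step down from G3 and left by leap up to B♭3.
Step in, leap out — an escape tone.

B3 (beat 3) — escape tone; E3 (beat 6) — escape tone; F3 (beat 10) — escape tone.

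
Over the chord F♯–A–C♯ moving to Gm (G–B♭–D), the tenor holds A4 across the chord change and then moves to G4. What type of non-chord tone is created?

The harmony at that moment is G minor triad (G, B♭, D); A4 is not a chord tone.
It is held over (the same pitch as the preceding A4) and left by step down to G4.
Held over from the previous chord and resolving down by step — a suspension.

A4 is a suspension.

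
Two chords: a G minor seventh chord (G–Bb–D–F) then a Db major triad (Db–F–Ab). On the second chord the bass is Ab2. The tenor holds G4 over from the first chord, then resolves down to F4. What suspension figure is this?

7–6 suspension.

At the second chord the bass is Ab2. The suspended G4 lies a seventh above the bass; after resolving down by step to F4, the interval above the bass becomes a sixth.
Suspension figures are named by those two intervals: 7–6.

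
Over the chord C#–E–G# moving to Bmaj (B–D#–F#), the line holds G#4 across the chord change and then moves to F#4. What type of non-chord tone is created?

G#4 is a suspension.

The harmony at that moment is B major triad (B, D#, F#); G#4 is not a chord tone.
It is held over (the same pitch as the preceding G#4) and left by step down to F#4.
Held over from the previous chord and resolving down by step — a suspension.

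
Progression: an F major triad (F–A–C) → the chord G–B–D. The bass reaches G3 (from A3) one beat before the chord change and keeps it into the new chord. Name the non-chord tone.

The harmony at that moment is F major triad (F, A, C); G3 is not a chord tone.
It is approached by step down from A3 and then sustained as the same pitch into the next harmony.
Arriving early and becoming a chord tone when the harmony changes — an anticipation.

G3 is an anticipation.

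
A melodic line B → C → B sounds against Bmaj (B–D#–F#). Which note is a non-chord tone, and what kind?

C is a neighbor tone.

The harmony at that moment is B major triad (B, D#, F#); C is not a chord tone.
It is approached by step up from B and left by step down to B.
Step away and step back to the same note — a neighbor tone (upper neighbor).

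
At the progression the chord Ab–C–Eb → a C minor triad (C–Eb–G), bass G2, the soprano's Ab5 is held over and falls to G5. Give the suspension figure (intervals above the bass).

9–8 suspension.

At the second chord the bass is G2. The suspended Ab5 lies a ninth above the bass; after resolving down by step to G5, the interval above the bass becomes an octave.
Suspension figures are named by those two intervals: 9–8.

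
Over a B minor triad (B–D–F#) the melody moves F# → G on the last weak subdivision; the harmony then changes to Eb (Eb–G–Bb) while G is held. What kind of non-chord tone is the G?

The harmony at that moment is B minor triad (B, D, F#); G is not a chord tone.
It is approached by step up from F# and then sustained as the same pitch into the next harmony.
Arriving early and becoming a chord tone when the harmony changes — an anticipation.

G is an anticipation.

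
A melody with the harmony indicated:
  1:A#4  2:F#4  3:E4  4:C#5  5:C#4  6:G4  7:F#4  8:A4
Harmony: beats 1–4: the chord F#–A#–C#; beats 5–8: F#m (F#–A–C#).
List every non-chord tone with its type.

E4 (beat 3) — escape tone; G4 (beat 6) — appoggiatura.

The harmony at that moment is F# major triad (F#, A#, C#); E4 is not a chord tone.
It is approached by step down from F#4 and left by leap up to C#5.
Step in, leap out — an escape tone.
The harmony at that moment is F# minor triad (F#, A, C#); G4 is not a chord tone.
It is approached by leap up from C#4 and left by step down to F#4.
Leap in, step out — an appoggiatura.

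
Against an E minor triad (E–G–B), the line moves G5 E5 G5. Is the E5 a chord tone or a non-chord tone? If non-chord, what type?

E minor triad contains E, G, B; E is the root, so it is a chord tone.

Chord tone (the root of E minor triad).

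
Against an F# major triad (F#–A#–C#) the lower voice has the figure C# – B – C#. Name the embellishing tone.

The harmony at that moment is F# major triad (F#, A#, C#); B is not a chord tone.
It is approached by step down from C# and left by step up to C#.
Step away and step back to the same note — a neighbor tone (lower neighbor).

B is a neighbor tone.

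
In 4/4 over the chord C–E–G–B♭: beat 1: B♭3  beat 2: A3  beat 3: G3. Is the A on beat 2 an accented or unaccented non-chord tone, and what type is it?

Unaccented passing tone.

The harmony at that moment is C dominant seventh chord (C, E, G, B♭); A3 is not a chord tone.
It is approached by step down from B♭3 and left by step down to G3.
Step in, step out in the same direction — a passing tone.
It falls on a weak beat, so it is unaccented.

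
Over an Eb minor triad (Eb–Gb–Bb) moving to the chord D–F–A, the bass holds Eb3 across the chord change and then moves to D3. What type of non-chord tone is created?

Eb3 is a suspension.

The harmony at that moment is D minor triad (D, F, A); Eb3 is not a chord tone.
It is held over (the same pitch as the preceding Eb3) and left by step down to D3.
Held over from the previous chord and resolving down by step — a suspension.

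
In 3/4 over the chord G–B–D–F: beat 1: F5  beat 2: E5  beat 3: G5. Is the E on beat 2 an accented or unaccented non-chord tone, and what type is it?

Unaccented escape tone.

The harmony at that moment is G dominant seventh chord (G, B, D, F); E5 is not a chord tone.
It is approached by step down from F5 and left by leap up to G5.
Step in, leap out — an escape tone.
It falls on a weak beat, so it is unaccented.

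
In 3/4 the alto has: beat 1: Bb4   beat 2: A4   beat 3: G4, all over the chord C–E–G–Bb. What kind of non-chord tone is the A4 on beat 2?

Passing tone.

The harmony at that moment is C dominant seventh chord (C, E, G, Bb); A4 is not a chord tone.
It is approached by step down from Bb4 and left by step down to G4.
Step in, step out in the same direction — a passing tone.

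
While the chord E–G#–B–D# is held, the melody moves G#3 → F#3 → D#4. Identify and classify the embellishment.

F#3 is an escape tone.

The harmony at that moment is E major seventh chord (E, G#, B, D#); F#3 is not a chord tone.
It is approached by step down from G#3 and left by leap up to D#4.
Step in, leap out — an escape tone.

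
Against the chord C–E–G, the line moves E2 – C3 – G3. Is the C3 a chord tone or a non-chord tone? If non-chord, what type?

Chord tone (the root of C major triad).

C major triad contains C, E, G; C is the root, so it is a chord tone.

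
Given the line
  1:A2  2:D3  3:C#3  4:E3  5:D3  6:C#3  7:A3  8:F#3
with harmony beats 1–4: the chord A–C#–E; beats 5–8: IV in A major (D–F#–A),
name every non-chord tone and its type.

The harmony at that moment is A major triad (A, C#, E); D3 is not a chord tone.
It is approached by leap up from A2 and left by step down to C#3.
Leap in, step out — an appoggiatura.
The harmony at that moment is D major triad (D, F#, A); C#3 is not a chord tone.
It is approached by step down from D3 and left by leap up to A3.
Step in, leap out — an escape tone.

D3 (beat 2) — appoggiatura; C#3 (beat 6) — escape tone.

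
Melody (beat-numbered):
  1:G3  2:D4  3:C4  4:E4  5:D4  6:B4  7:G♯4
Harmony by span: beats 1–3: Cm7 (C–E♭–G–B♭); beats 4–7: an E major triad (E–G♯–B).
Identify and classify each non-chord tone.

The harmony at that moment is C minor seventh chord (C, E♭, G, B♭); D4 is not a chord tone.
It is approached by leap up from G3 and left by step down to C4.
Leap in, step out — an appoggiatura.
The harmony at that moment is E major triad (E, G♯, B); D4 is not a chord tone.
It is approached by step down from E4 and left by leap up to B4.
Step in, leap out — an escape tone.

D4 (beat 2) — appoggiatura; D4 (beat 5) — escape tone.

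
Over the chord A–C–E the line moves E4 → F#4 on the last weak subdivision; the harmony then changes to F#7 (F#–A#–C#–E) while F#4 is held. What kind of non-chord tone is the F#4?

The harmony at that moment is A minor triad (A, C, E); F#4 is not a chord tone.
It is approached by step up from E4 and then sustained as the same pitch into the next harmony.
Arriving early and becoming a chord tone when the harmony changes — an anticipation.

F#4 is an anticipation.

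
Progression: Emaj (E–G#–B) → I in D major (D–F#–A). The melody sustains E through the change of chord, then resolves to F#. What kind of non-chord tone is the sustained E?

The harmony at that moment is D major triad (D, F#, A); E is not a chord tone.
It is held over (the same pitch as the preceding E) and left by step up to F#.
Held over from the previous chord and resolving up by step — a retardation.

E is a retardation.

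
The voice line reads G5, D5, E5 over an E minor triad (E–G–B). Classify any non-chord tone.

The harmony at that moment is E minor triad (E, G, B); D5 is not a chord tone.
It is approached by leap down from G5 and left by step up to E5.
Leap in, step out — an appoggiatura.

D5 is an appoggiatura.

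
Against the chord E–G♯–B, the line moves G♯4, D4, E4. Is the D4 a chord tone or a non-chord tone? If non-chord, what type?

The harmony at that moment is E major triad (E, G♯, B); D4 is not a chord tone.
It is approached by leap down from G♯4 and left by step up to E4.
Leap in, step out — an appoggiatura.

Non-chord tone — an appoggiatura.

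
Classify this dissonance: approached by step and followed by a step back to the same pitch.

Neighbor tone.

Approach: by step. Departure: by step in the opposite direction, back to the starting pitch.
Stepwise on both sides but reversing to return to the same chord tone — a neighbor tone. (Had it continued onward in the same direction it would be a passing tone instead.)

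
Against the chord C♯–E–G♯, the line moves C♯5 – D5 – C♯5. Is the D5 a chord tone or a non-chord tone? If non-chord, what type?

The harmony at that moment is C♯ minor triad (C♯, E, G♯); D5 is not a chord tone.
It is approached by step up from C♯5 and left by step down to C♯5.
Step away and step back to the same note — a neighbor tone (upper neighbor).

Non-chord tone — a neighbor tone.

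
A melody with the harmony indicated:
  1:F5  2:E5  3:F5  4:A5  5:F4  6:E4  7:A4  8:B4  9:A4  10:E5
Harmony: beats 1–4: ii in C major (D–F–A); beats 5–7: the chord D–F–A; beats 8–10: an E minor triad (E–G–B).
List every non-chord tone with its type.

The harmony at that moment is D minor triad (D, F, A); E5 is not a chord tone.
It is approached by step down from F5 and left by step up to F5.
Step away and step back to the same note — a neighbor tone (lower neighbor).
The harmony at that moment is D minor triad (D, F, A); E4 is not a chord tone.
It is approached by step down from F4 and left by leap up to A4.
Step in, leap out — an escape tone.
The harmony at that moment is E minor triad (E, G, B); A4 is not a chord tone.
It is approached by step down from B4 and left by leap up to E5.
Step in, leap out — an escape tone.

E5 (beat 2) — neighbor tone; E4 (beat 6) — escape tone; A4 (beat 9) — escape tone.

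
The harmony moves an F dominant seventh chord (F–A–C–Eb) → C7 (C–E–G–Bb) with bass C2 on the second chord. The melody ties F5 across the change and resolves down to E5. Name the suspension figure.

At the second chord the bass is C2. The suspended F5 lies a fourth above the bass; after resolving down by step to E5, the interval above the bass becomes a third.
Suspension figures are named by those two intervals: 4–3.

4–3 suspension.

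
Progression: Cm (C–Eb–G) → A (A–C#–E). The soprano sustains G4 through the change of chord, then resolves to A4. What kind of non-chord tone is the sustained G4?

The harmony at that moment is A major triad (A, C#, E); G4 is not a chord tone.
It is held over (the same pitch as the preceding G4) and left by step up to A4.
Held over from the previous chord and resolving up by step — a retardation.

G4 is a retardation.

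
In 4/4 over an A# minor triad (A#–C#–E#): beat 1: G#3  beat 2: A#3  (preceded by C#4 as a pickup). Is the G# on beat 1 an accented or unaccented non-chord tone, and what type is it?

Accented appoggiatura.

The harmony at that moment is A# minor triad (A#, C#, E#); G#3 is not a chord tone.
It is approached by leap down from C#4 and left by step up to A#3.
Leap in, step out — an appoggiatura.
It falls on the downbeat, so it is accented.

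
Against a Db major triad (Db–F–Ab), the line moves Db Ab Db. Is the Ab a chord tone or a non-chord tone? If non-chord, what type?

Chord tone (the fifth of Db major triad).

Db major triad contains Db, F, Ab; Ab is the fifth, so it is a chord tone.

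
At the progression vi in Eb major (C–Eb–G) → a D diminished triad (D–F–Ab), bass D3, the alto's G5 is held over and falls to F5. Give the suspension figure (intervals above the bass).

4–3 suspension.

At the second chord the bass is D3. The suspended G5 lies a fourth above the bass; after resolving down by step to F5, the interval above the bass becomes a third.
Suspension figures are named by those two intervals: 4–3.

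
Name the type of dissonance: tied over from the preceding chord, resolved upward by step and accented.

Approach: by preparation — the pitch is first a chord tone, then held (tied or repeated) while the harmony changes under it. Departure: up by step. Metric position: strong.
A prepared dissonance that resolves upward by step — a retardation. (The same figure resolving downward would be a suspension.)

Retardation.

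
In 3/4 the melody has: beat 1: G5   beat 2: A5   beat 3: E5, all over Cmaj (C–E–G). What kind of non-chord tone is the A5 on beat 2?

The harmony at that moment is C major triad (C, E, G); A5 is not a chord tone.
It is approached by step up from G5 and left by leap down to E5.
Step in, leap out, on a weak beat — an escape tone.

Escape tone.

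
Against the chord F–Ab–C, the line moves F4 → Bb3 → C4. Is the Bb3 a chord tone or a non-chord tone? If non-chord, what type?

The harmony at that moment is F minor triad (F, Ab, C); Bb3 is not a chord tone.
It is approached by leap down from F4 and left by step up to C4.
Leap in, step out — an appoggiatura.

Non-chord tone — an appoggiatura.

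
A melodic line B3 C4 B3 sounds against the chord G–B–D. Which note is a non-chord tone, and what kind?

C4 is a neighbor tone.

The harmony at that moment is G major triad (G, B, D); C4 is not a chord tone.
It is approached by step up from B3 and left by step down to B3.
Step away and step back to the same note — a neighbor tone (upper neighbor).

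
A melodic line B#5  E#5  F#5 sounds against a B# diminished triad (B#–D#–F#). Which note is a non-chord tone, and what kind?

E#5 is an appoggiatura.

The harmony at that moment is B# diminished triad (B#, D#, F#); E#5 is not a chord tone.
It is approached by leap down from B#5 and left by step up to F#5.
Leap in, step out — an appoggiatura.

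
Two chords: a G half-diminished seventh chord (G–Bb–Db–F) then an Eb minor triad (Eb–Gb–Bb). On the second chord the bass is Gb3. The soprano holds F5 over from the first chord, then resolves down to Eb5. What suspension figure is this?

At the second chord the bass is Gb3. The suspended F5 lies a seventh above the bass; after resolving down by step to Eb5, the interval above the bass becomes a sixth.
Suspension figures are named by those two intervals: 7–6.

7–6 suspension.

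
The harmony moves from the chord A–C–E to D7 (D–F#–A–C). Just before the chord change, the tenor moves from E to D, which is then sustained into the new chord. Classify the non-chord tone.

The harmony at that moment is A minor triad (A, C, E); D is not a chord tone.
It is approached by step down from E and then sustained as the same pitch into the next harmony.
Arriving early and becoming a chord tone when the harmony changes — an anticipation.

D is an anticipation.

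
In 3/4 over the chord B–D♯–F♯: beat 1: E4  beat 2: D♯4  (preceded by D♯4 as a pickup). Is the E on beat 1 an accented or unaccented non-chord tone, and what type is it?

Accented neighbor tone.

The harmony at that moment is B major triad (B, D♯, F♯); E4 is not a chord tone.
It is approached by step up from D♯4 and left by step down to D♯4.
Step away and step back to the same note — a neighbor tone (upper neighbor).
It falls on the downbeat, so it is accented.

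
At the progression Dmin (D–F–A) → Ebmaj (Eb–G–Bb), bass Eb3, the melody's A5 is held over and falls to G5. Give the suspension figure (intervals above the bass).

4–3 suspension.

At the second chord the bass is Eb3. The suspended A5 lies a fourth above the bass; after resolving down by step to G5, the interval above the bass becomes a third.
Suspension figures are named by those two intervals: 4–3.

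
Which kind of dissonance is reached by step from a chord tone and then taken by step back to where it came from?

Approach: by step. Departure: by step in the opposite direction, back to the starting pitch.
Stepwise on both sides but reversing to return to the same chord tone — a neighbor tone. (Had it continued onward in the same direction it would be a passing tone instead.)

Neighbor tone.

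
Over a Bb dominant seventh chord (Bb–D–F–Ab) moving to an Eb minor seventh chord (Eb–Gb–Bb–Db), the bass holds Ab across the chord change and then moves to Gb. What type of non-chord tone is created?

The harmony at that moment is Eb minor seventh chord (Eb, Gb, Bb, Db); Ab is not a chord tone.
It is held over (the same pitch as the preceding Ab) and left by step down to Gb.
Held over from the previous chord and resolving down by step — a suspension.

Ab is a suspension.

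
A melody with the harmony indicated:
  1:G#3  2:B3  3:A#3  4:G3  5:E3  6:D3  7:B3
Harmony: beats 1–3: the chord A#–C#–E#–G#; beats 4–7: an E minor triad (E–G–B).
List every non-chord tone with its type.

The harmony at that moment is A# minor seventh chord (A#, C#, E#, G#); B3 is not a chord tone.
It is approached by leap up from G#3 and left by step down to A#3.
Leap in, step out — an appoggiatura.
The harmony at that moment is E minor triad (E, G, B); D3 is not a chord tone.
It is approached by step down from E3 and left by leap up to B3.
Step in, leap out — an escape tone.

B3 (beat 2) — appoggiatura; D3 (beat 6) — escape tone.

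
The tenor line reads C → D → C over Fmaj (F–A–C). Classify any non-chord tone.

The harmony at that moment is F major triad (F, A, C); D is not a chord tone.
It is approached by step up from C and left by step down to C.
Step away and step back to the same note — a neighbor tone (upper neighbor).

D is a neighbor tone.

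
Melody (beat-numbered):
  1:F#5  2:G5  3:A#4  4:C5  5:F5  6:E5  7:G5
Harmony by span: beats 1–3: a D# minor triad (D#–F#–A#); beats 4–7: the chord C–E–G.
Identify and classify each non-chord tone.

G5 (beat 2) — escape tone; F5 (beat 5) — appoggiatura.

The harmony at that moment is D# minor triad (D#, F#, A#); G5 is not a chord tone.
It is approached by step up from F#5 and left by leap down to A#4.
Step in, leap out — an escape tone.
The harmony at that moment is C major triad (C, E, G); F5 is not a chord tone.
It is approached by leap up from C5 and left by step down to E5.
Leap in, step out — an appoggiatura.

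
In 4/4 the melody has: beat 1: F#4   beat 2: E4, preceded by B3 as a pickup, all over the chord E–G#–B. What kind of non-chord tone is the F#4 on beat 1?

The harmony at that moment is E major triad (E, G#, B); F#4 is not a chord tone.
It is approached by leap up from B3 and left by step down to E4.
Leap in, step out, metrically accented — an appoggiatura.

Appoggiatura.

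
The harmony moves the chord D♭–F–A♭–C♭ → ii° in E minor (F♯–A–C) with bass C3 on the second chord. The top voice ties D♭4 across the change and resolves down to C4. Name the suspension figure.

At the second chord the bass is C3. The suspended D♭4 lies a ninth above the bass; after resolving down by step to C4, the interval above the bass becomes an octave.
Suspension figures are named by those two intervals: 9–8.

9–8 suspension.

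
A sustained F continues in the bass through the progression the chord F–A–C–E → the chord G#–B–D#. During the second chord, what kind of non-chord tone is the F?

Pedal tone (pedal point).

The harmony at that moment is G# minor triad (G#, B, D#); F is not a chord tone.
It is held over (the same pitch as the preceding F) and then sustained as the same pitch into the next harmony.
Sustained through a change of harmony — a pedal tone.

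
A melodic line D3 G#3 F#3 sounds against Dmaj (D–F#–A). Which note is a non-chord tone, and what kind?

The harmony at that moment is D major triad (D, F#, A); G#3 is not a chord tone.
It is approached by leap up from D3 and left by step down to F#3.
Leap in, step out — an appoggiatura.

G#3 is an appoggiatura.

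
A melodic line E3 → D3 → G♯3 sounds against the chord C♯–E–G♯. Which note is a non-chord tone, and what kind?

D3 is an escape tone.

The harmony at that moment is C♯ minor triad (C♯, E, G♯); D3 is not a chord tone.
It is approached by step down from E3 and left by leap up to G♯3.
Step in, leap out — an escape tone.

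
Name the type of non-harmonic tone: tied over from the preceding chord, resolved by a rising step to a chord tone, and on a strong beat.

Approach: by preparation — the pitch is first a chord tone, then held (tied or repeated) while the harmony changes under it. Departure: up by step. Metric position: strong.
A prepared dissonance that resolves upward by step — a retardation. (The same figure resolving downward would be a suspension.)

Retardation.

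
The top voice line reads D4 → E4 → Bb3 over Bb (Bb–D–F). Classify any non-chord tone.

E4 is an escape tone.

The harmony at that moment is Bb major triad (Bb, D, F); E4 is not a chord tone.
It is approached by step up from D4 and left by leap down to Bb3.
Step in, leap out — an escape tone.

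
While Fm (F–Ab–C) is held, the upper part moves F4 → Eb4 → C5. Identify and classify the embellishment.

Eb4 is an escape tone.

The harmony at that moment is F minor triad (F, Ab, C); Eb4 is not a chord tone.
It is approached by step down from F4 and left by leap up to C5.
Step in, leap out — an escape tone.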